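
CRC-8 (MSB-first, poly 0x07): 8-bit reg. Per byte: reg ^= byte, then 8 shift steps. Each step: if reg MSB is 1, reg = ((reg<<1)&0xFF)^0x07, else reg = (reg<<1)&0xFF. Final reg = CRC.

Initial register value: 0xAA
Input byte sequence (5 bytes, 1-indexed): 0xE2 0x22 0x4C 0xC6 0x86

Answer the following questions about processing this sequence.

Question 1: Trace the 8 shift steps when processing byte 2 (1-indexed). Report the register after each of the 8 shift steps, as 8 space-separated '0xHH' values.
Answer: 0xBD 0x7D 0xFA 0xF3 0xE1 0xC5 0x8D 0x1D

Derivation:
After byte 1 (0xE2): reg=0xFF
Register before byte 2: 0xFF
After XOR with byte 0x22: 0xDD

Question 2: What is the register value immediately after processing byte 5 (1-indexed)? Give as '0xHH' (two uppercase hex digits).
After byte 1 (0xE2): reg=0xFF
After byte 2 (0x22): reg=0x1D
After byte 3 (0x4C): reg=0xB0
After byte 4 (0xC6): reg=0x45
After byte 5 (0x86): reg=0x47

Answer: 0x47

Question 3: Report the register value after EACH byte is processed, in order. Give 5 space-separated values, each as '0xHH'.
0xFF 0x1D 0xB0 0x45 0x47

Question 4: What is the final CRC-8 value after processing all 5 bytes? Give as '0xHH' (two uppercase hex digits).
After byte 1 (0xE2): reg=0xFF
After byte 2 (0x22): reg=0x1D
After byte 3 (0x4C): reg=0xB0
After byte 4 (0xC6): reg=0x45
After byte 5 (0x86): reg=0x47

Answer: 0x47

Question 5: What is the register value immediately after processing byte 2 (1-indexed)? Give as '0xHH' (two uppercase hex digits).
After byte 1 (0xE2): reg=0xFF
After byte 2 (0x22): reg=0x1D

Answer: 0x1D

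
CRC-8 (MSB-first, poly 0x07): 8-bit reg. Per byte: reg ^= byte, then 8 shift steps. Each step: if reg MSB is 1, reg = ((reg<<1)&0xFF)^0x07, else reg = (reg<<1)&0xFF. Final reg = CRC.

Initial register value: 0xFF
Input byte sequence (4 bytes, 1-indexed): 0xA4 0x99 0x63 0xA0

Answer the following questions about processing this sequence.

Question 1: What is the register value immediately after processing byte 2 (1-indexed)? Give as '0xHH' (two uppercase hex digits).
After byte 1 (0xA4): reg=0x86
After byte 2 (0x99): reg=0x5D

Answer: 0x5D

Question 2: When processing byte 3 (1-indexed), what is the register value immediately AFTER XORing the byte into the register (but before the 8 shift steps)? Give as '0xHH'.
Answer: 0x3E

Derivation:
Register before byte 3: 0x5D
Byte 3: 0x63
0x5D XOR 0x63 = 0x3E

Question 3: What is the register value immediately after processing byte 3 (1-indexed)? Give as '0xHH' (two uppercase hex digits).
Answer: 0xBA

Derivation:
After byte 1 (0xA4): reg=0x86
After byte 2 (0x99): reg=0x5D
After byte 3 (0x63): reg=0xBA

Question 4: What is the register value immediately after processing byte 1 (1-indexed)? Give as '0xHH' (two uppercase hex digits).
Answer: 0x86

Derivation:
After byte 1 (0xA4): reg=0x86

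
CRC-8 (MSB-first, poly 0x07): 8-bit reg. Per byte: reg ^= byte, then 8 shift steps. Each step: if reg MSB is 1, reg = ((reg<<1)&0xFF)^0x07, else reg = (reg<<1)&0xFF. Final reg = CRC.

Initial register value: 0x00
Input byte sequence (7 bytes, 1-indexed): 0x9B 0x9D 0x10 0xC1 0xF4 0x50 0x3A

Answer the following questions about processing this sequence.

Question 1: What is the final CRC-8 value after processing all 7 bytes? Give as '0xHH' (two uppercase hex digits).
Answer: 0x86

Derivation:
After byte 1 (0x9B): reg=0xC8
After byte 2 (0x9D): reg=0xAC
After byte 3 (0x10): reg=0x3D
After byte 4 (0xC1): reg=0xFA
After byte 5 (0xF4): reg=0x2A
After byte 6 (0x50): reg=0x61
After byte 7 (0x3A): reg=0x86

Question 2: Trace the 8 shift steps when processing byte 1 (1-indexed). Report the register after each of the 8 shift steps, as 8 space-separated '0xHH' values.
Answer: 0x31 0x62 0xC4 0x8F 0x19 0x32 0x64 0xC8

Derivation:
Register before byte 1: 0x00
After XOR with byte 0x9B: 0x9B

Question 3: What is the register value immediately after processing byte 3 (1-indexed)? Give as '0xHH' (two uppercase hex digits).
Answer: 0x3D

Derivation:
After byte 1 (0x9B): reg=0xC8
After byte 2 (0x9D): reg=0xAC
After byte 3 (0x10): reg=0x3D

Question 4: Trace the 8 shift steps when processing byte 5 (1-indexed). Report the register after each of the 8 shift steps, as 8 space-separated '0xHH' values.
After byte 1 (0x9B): reg=0xC8
After byte 2 (0x9D): reg=0xAC
After byte 3 (0x10): reg=0x3D
After byte 4 (0xC1): reg=0xFA
Register before byte 5: 0xFA
After XOR with byte 0xF4: 0x0E

Answer: 0x1C 0x38 0x70 0xE0 0xC7 0x89 0x15 0x2A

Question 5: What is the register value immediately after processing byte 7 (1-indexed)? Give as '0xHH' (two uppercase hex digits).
After byte 1 (0x9B): reg=0xC8
After byte 2 (0x9D): reg=0xAC
After byte 3 (0x10): reg=0x3D
After byte 4 (0xC1): reg=0xFA
After byte 5 (0xF4): reg=0x2A
After byte 6 (0x50): reg=0x61
After byte 7 (0x3A): reg=0x86

Answer: 0x86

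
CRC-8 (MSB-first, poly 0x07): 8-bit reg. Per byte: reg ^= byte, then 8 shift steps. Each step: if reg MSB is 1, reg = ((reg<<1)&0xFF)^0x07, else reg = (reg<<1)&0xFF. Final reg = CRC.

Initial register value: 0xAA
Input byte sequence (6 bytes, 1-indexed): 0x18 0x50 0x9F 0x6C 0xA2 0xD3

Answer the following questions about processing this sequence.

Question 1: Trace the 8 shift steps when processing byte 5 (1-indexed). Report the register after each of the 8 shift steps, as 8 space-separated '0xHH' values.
Answer: 0x26 0x4C 0x98 0x37 0x6E 0xDC 0xBF 0x79

Derivation:
After byte 1 (0x18): reg=0x17
After byte 2 (0x50): reg=0xD2
After byte 3 (0x9F): reg=0xE4
After byte 4 (0x6C): reg=0xB1
Register before byte 5: 0xB1
After XOR with byte 0xA2: 0x13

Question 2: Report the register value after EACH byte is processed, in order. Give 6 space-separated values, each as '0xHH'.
0x17 0xD2 0xE4 0xB1 0x79 0x5F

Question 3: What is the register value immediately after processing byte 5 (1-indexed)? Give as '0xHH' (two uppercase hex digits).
Answer: 0x79

Derivation:
After byte 1 (0x18): reg=0x17
After byte 2 (0x50): reg=0xD2
After byte 3 (0x9F): reg=0xE4
After byte 4 (0x6C): reg=0xB1
After byte 5 (0xA2): reg=0x79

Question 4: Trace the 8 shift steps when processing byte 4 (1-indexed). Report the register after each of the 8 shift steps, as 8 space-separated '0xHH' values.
Answer: 0x17 0x2E 0x5C 0xB8 0x77 0xEE 0xDB 0xB1

Derivation:
After byte 1 (0x18): reg=0x17
After byte 2 (0x50): reg=0xD2
After byte 3 (0x9F): reg=0xE4
Register before byte 4: 0xE4
After XOR with byte 0x6C: 0x88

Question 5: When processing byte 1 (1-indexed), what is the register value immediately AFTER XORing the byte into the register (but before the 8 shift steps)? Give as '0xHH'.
Answer: 0xB2

Derivation:
Register before byte 1: 0xAA
Byte 1: 0x18
0xAA XOR 0x18 = 0xB2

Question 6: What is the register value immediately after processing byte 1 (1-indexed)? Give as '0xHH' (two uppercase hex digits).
After byte 1 (0x18): reg=0x17

Answer: 0x17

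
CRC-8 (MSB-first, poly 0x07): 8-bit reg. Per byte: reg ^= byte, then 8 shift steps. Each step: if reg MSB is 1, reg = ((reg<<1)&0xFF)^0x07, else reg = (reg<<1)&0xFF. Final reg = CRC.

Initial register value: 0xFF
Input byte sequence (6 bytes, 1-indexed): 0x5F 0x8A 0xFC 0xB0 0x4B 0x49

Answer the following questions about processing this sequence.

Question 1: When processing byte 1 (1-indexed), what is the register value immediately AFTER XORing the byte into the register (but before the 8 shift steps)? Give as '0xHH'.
Register before byte 1: 0xFF
Byte 1: 0x5F
0xFF XOR 0x5F = 0xA0

Answer: 0xA0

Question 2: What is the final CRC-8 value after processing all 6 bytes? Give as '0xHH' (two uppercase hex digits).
After byte 1 (0x5F): reg=0x69
After byte 2 (0x8A): reg=0xA7
After byte 3 (0xFC): reg=0x86
After byte 4 (0xB0): reg=0x82
After byte 5 (0x4B): reg=0x71
After byte 6 (0x49): reg=0xA8

Answer: 0xA8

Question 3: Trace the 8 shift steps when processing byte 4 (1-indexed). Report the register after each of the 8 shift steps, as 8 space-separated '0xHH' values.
Answer: 0x6C 0xD8 0xB7 0x69 0xD2 0xA3 0x41 0x82

Derivation:
After byte 1 (0x5F): reg=0x69
After byte 2 (0x8A): reg=0xA7
After byte 3 (0xFC): reg=0x86
Register before byte 4: 0x86
After XOR with byte 0xB0: 0x36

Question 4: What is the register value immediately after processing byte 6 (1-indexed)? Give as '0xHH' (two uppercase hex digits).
After byte 1 (0x5F): reg=0x69
After byte 2 (0x8A): reg=0xA7
After byte 3 (0xFC): reg=0x86
After byte 4 (0xB0): reg=0x82
After byte 5 (0x4B): reg=0x71
After byte 6 (0x49): reg=0xA8

Answer: 0xA8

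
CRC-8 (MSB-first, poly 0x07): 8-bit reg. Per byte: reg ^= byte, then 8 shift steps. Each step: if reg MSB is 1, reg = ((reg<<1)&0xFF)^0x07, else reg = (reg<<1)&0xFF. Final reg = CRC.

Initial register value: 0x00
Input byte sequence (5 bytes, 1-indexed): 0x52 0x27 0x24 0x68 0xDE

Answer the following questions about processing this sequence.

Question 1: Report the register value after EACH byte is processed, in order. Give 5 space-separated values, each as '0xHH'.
0xB9 0xD3 0xCB 0x60 0x33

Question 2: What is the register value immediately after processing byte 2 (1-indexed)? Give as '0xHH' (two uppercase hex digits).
Answer: 0xD3

Derivation:
After byte 1 (0x52): reg=0xB9
After byte 2 (0x27): reg=0xD3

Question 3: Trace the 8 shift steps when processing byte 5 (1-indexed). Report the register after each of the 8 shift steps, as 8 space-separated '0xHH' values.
Answer: 0x7B 0xF6 0xEB 0xD1 0xA5 0x4D 0x9A 0x33

Derivation:
After byte 1 (0x52): reg=0xB9
After byte 2 (0x27): reg=0xD3
After byte 3 (0x24): reg=0xCB
After byte 4 (0x68): reg=0x60
Register before byte 5: 0x60
After XOR with byte 0xDE: 0xBE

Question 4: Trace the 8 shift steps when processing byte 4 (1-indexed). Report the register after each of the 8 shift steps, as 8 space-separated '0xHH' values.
Answer: 0x41 0x82 0x03 0x06 0x0C 0x18 0x30 0x60

Derivation:
After byte 1 (0x52): reg=0xB9
After byte 2 (0x27): reg=0xD3
After byte 3 (0x24): reg=0xCB
Register before byte 4: 0xCB
After XOR with byte 0x68: 0xA3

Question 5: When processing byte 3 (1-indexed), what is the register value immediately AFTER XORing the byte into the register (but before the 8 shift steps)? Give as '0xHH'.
Register before byte 3: 0xD3
Byte 3: 0x24
0xD3 XOR 0x24 = 0xF7

Answer: 0xF7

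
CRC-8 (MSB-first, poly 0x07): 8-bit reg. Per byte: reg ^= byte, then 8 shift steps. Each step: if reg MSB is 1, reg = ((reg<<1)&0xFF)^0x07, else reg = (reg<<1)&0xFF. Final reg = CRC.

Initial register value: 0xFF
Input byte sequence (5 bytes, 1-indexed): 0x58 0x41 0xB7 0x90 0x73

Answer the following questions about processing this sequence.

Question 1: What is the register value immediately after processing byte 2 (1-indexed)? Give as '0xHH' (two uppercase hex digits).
Answer: 0xB3

Derivation:
After byte 1 (0x58): reg=0x7C
After byte 2 (0x41): reg=0xB3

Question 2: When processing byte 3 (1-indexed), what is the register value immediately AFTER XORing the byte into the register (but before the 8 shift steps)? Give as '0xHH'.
Answer: 0x04

Derivation:
Register before byte 3: 0xB3
Byte 3: 0xB7
0xB3 XOR 0xB7 = 0x04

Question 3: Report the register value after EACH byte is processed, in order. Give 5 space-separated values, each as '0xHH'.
0x7C 0xB3 0x1C 0xAD 0x14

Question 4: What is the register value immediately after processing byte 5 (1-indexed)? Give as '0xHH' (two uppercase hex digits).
After byte 1 (0x58): reg=0x7C
After byte 2 (0x41): reg=0xB3
After byte 3 (0xB7): reg=0x1C
After byte 4 (0x90): reg=0xAD
After byte 5 (0x73): reg=0x14

Answer: 0x14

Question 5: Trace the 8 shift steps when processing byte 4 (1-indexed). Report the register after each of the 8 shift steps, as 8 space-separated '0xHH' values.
Answer: 0x1F 0x3E 0x7C 0xF8 0xF7 0xE9 0xD5 0xAD

Derivation:
After byte 1 (0x58): reg=0x7C
After byte 2 (0x41): reg=0xB3
After byte 3 (0xB7): reg=0x1C
Register before byte 4: 0x1C
After XOR with byte 0x90: 0x8C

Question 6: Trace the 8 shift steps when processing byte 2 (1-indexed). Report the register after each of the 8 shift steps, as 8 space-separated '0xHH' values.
Answer: 0x7A 0xF4 0xEF 0xD9 0xB5 0x6D 0xDA 0xB3

Derivation:
After byte 1 (0x58): reg=0x7C
Register before byte 2: 0x7C
After XOR with byte 0x41: 0x3D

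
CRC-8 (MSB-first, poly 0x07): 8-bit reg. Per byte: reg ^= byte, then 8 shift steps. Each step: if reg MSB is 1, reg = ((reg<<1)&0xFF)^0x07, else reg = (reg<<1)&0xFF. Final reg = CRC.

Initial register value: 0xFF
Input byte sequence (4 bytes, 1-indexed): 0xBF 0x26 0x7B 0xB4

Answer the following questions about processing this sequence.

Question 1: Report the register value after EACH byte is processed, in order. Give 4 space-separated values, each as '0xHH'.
0xC7 0xA9 0x30 0x95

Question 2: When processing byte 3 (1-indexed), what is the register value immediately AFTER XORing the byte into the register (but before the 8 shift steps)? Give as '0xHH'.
Register before byte 3: 0xA9
Byte 3: 0x7B
0xA9 XOR 0x7B = 0xD2

Answer: 0xD2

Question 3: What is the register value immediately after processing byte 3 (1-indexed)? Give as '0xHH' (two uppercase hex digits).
Answer: 0x30

Derivation:
After byte 1 (0xBF): reg=0xC7
After byte 2 (0x26): reg=0xA9
After byte 3 (0x7B): reg=0x30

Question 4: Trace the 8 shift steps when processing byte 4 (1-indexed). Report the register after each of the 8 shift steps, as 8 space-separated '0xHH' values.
Answer: 0x0F 0x1E 0x3C 0x78 0xF0 0xE7 0xC9 0x95

Derivation:
After byte 1 (0xBF): reg=0xC7
After byte 2 (0x26): reg=0xA9
After byte 3 (0x7B): reg=0x30
Register before byte 4: 0x30
After XOR with byte 0xB4: 0x84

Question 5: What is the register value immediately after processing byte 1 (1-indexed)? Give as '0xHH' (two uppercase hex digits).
Answer: 0xC7

Derivation:
After byte 1 (0xBF): reg=0xC7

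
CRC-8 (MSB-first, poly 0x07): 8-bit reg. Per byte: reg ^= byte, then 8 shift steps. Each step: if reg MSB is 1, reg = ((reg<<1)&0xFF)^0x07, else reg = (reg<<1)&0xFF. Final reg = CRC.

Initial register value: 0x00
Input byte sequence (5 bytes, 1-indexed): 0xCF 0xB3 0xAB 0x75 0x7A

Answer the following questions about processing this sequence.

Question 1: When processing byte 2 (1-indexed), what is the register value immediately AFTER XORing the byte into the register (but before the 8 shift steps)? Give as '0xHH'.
Answer: 0xD0

Derivation:
Register before byte 2: 0x63
Byte 2: 0xB3
0x63 XOR 0xB3 = 0xD0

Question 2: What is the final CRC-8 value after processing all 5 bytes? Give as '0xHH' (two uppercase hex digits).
Answer: 0xEB

Derivation:
After byte 1 (0xCF): reg=0x63
After byte 2 (0xB3): reg=0x3E
After byte 3 (0xAB): reg=0xE2
After byte 4 (0x75): reg=0xEC
After byte 5 (0x7A): reg=0xEB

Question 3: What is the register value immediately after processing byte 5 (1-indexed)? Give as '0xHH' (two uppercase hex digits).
After byte 1 (0xCF): reg=0x63
After byte 2 (0xB3): reg=0x3E
After byte 3 (0xAB): reg=0xE2
After byte 4 (0x75): reg=0xEC
After byte 5 (0x7A): reg=0xEB

Answer: 0xEB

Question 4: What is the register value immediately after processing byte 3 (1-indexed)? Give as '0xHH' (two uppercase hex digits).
Answer: 0xE2

Derivation:
After byte 1 (0xCF): reg=0x63
After byte 2 (0xB3): reg=0x3E
After byte 3 (0xAB): reg=0xE2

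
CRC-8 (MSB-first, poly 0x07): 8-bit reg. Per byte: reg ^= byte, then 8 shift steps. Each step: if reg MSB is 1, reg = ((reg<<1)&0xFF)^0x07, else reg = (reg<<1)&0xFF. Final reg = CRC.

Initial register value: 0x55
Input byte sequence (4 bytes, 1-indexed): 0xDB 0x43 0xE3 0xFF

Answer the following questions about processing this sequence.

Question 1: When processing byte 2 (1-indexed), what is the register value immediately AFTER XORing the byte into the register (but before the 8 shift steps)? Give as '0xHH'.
Register before byte 2: 0xA3
Byte 2: 0x43
0xA3 XOR 0x43 = 0xE0

Answer: 0xE0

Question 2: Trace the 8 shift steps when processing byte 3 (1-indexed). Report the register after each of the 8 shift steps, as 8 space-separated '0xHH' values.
Answer: 0x9A 0x33 0x66 0xCC 0x9F 0x39 0x72 0xE4

Derivation:
After byte 1 (0xDB): reg=0xA3
After byte 2 (0x43): reg=0xAE
Register before byte 3: 0xAE
After XOR with byte 0xE3: 0x4D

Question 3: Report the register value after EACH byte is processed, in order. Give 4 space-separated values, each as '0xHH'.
0xA3 0xAE 0xE4 0x41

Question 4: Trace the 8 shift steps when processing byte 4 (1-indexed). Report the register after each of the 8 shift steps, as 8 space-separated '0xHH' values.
Answer: 0x36 0x6C 0xD8 0xB7 0x69 0xD2 0xA3 0x41

Derivation:
After byte 1 (0xDB): reg=0xA3
After byte 2 (0x43): reg=0xAE
After byte 3 (0xE3): reg=0xE4
Register before byte 4: 0xE4
After XOR with byte 0xFF: 0x1B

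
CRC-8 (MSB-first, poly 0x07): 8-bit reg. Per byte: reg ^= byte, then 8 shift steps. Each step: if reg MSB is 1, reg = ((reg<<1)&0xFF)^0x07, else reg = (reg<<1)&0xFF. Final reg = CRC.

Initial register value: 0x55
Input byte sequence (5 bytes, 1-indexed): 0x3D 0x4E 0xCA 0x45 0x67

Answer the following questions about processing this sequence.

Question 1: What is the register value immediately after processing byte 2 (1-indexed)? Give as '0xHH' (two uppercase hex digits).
After byte 1 (0x3D): reg=0x1F
After byte 2 (0x4E): reg=0xB0

Answer: 0xB0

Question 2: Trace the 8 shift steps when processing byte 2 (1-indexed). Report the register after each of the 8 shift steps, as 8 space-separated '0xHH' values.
Answer: 0xA2 0x43 0x86 0x0B 0x16 0x2C 0x58 0xB0

Derivation:
After byte 1 (0x3D): reg=0x1F
Register before byte 2: 0x1F
After XOR with byte 0x4E: 0x51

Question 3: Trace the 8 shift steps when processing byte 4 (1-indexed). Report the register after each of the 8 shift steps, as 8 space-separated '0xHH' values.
After byte 1 (0x3D): reg=0x1F
After byte 2 (0x4E): reg=0xB0
After byte 3 (0xCA): reg=0x61
Register before byte 4: 0x61
After XOR with byte 0x45: 0x24

Answer: 0x48 0x90 0x27 0x4E 0x9C 0x3F 0x7E 0xFC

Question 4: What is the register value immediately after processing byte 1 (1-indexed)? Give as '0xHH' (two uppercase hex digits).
Answer: 0x1F

Derivation:
After byte 1 (0x3D): reg=0x1F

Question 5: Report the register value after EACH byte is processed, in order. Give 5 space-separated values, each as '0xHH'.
0x1F 0xB0 0x61 0xFC 0xC8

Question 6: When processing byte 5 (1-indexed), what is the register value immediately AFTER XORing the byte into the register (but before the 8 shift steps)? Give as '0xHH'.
Answer: 0x9B

Derivation:
Register before byte 5: 0xFC
Byte 5: 0x67
0xFC XOR 0x67 = 0x9B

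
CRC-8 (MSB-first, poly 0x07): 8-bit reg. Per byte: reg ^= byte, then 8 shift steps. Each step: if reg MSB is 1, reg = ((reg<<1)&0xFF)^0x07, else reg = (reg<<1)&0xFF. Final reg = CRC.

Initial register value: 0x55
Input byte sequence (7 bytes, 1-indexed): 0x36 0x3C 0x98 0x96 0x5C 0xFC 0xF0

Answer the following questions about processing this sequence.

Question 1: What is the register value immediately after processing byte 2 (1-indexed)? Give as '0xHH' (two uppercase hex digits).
Answer: 0x7E

Derivation:
After byte 1 (0x36): reg=0x2E
After byte 2 (0x3C): reg=0x7E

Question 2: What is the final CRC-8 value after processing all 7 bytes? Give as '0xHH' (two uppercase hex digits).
Answer: 0xBA

Derivation:
After byte 1 (0x36): reg=0x2E
After byte 2 (0x3C): reg=0x7E
After byte 3 (0x98): reg=0xBC
After byte 4 (0x96): reg=0xD6
After byte 5 (0x5C): reg=0xBF
After byte 6 (0xFC): reg=0xCE
After byte 7 (0xF0): reg=0xBA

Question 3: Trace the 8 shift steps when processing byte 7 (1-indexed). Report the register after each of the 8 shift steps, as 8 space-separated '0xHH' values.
After byte 1 (0x36): reg=0x2E
After byte 2 (0x3C): reg=0x7E
After byte 3 (0x98): reg=0xBC
After byte 4 (0x96): reg=0xD6
After byte 5 (0x5C): reg=0xBF
After byte 6 (0xFC): reg=0xCE
Register before byte 7: 0xCE
After XOR with byte 0xF0: 0x3E

Answer: 0x7C 0xF8 0xF7 0xE9 0xD5 0xAD 0x5D 0xBA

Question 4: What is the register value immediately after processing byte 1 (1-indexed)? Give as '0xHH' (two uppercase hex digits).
After byte 1 (0x36): reg=0x2E

Answer: 0x2E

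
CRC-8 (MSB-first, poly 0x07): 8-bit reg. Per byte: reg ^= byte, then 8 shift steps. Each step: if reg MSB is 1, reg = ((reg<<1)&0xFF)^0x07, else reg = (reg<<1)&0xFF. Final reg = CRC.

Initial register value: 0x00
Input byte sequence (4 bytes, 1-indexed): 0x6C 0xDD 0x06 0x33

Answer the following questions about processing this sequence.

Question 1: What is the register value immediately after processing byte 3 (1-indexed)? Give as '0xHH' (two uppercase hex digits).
After byte 1 (0x6C): reg=0x03
After byte 2 (0xDD): reg=0x14
After byte 3 (0x06): reg=0x7E

Answer: 0x7E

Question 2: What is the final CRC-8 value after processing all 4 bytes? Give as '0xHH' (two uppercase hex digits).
After byte 1 (0x6C): reg=0x03
After byte 2 (0xDD): reg=0x14
After byte 3 (0x06): reg=0x7E
After byte 4 (0x33): reg=0xE4

Answer: 0xE4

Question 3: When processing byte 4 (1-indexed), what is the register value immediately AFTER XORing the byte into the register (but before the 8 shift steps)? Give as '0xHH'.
Register before byte 4: 0x7E
Byte 4: 0x33
0x7E XOR 0x33 = 0x4D

Answer: 0x4D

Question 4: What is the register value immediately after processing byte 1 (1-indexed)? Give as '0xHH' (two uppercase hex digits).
Answer: 0x03

Derivation:
After byte 1 (0x6C): reg=0x03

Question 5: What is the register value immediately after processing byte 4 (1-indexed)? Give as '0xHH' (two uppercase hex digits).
Answer: 0xE4

Derivation:
After byte 1 (0x6C): reg=0x03
After byte 2 (0xDD): reg=0x14
After byte 3 (0x06): reg=0x7E
After byte 4 (0x33): reg=0xE4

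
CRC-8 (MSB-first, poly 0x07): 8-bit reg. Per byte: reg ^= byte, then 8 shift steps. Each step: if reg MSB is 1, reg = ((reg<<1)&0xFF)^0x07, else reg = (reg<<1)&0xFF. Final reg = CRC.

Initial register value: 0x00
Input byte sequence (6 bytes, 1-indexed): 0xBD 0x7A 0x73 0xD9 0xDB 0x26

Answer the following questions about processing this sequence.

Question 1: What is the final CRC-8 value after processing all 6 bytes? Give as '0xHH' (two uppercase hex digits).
Answer: 0x0A

Derivation:
After byte 1 (0xBD): reg=0x3A
After byte 2 (0x7A): reg=0xC7
After byte 3 (0x73): reg=0x05
After byte 4 (0xD9): reg=0x1A
After byte 5 (0xDB): reg=0x49
After byte 6 (0x26): reg=0x0A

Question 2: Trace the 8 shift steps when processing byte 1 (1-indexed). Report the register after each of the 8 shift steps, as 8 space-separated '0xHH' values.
Register before byte 1: 0x00
After XOR with byte 0xBD: 0xBD

Answer: 0x7D 0xFA 0xF3 0xE1 0xC5 0x8D 0x1D 0x3A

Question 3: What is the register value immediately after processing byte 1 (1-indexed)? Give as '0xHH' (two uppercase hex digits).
Answer: 0x3A

Derivation:
After byte 1 (0xBD): reg=0x3A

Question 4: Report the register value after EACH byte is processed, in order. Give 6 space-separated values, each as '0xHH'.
0x3A 0xC7 0x05 0x1A 0x49 0x0A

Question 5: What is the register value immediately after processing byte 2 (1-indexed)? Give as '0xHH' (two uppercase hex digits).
Answer: 0xC7

Derivation:
After byte 1 (0xBD): reg=0x3A
After byte 2 (0x7A): reg=0xC7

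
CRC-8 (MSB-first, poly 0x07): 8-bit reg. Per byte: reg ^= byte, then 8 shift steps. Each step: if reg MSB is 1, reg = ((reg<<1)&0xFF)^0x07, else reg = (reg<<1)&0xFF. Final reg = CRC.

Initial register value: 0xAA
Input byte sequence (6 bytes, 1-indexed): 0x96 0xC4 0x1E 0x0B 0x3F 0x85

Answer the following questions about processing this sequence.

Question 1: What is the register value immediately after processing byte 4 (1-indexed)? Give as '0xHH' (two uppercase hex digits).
After byte 1 (0x96): reg=0xB4
After byte 2 (0xC4): reg=0x57
After byte 3 (0x1E): reg=0xF8
After byte 4 (0x0B): reg=0xD7

Answer: 0xD7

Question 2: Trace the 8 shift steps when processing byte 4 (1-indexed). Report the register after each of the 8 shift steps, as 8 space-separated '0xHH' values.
After byte 1 (0x96): reg=0xB4
After byte 2 (0xC4): reg=0x57
After byte 3 (0x1E): reg=0xF8
Register before byte 4: 0xF8
After XOR with byte 0x0B: 0xF3

Answer: 0xE1 0xC5 0x8D 0x1D 0x3A 0x74 0xE8 0xD7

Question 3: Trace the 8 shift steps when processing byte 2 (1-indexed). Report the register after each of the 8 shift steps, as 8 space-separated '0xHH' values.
After byte 1 (0x96): reg=0xB4
Register before byte 2: 0xB4
After XOR with byte 0xC4: 0x70

Answer: 0xE0 0xC7 0x89 0x15 0x2A 0x54 0xA8 0x57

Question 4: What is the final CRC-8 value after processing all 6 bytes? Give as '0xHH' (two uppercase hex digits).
Answer: 0x79

Derivation:
After byte 1 (0x96): reg=0xB4
After byte 2 (0xC4): reg=0x57
After byte 3 (0x1E): reg=0xF8
After byte 4 (0x0B): reg=0xD7
After byte 5 (0x3F): reg=0x96
After byte 6 (0x85): reg=0x79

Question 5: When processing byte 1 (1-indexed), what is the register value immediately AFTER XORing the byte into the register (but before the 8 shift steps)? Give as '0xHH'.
Register before byte 1: 0xAA
Byte 1: 0x96
0xAA XOR 0x96 = 0x3C

Answer: 0x3C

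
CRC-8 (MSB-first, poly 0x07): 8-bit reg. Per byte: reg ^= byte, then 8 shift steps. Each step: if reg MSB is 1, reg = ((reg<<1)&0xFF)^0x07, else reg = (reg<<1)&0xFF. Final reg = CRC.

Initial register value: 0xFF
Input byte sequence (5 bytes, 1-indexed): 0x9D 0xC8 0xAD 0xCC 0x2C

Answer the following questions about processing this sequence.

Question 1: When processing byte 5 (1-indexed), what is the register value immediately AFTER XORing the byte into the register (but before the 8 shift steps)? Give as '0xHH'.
Answer: 0x12

Derivation:
Register before byte 5: 0x3E
Byte 5: 0x2C
0x3E XOR 0x2C = 0x12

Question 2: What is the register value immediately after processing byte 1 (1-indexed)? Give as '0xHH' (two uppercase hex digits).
Answer: 0x29

Derivation:
After byte 1 (0x9D): reg=0x29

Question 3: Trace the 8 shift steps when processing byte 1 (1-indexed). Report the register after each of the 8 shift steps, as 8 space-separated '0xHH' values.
Answer: 0xC4 0x8F 0x19 0x32 0x64 0xC8 0x97 0x29

Derivation:
Register before byte 1: 0xFF
After XOR with byte 0x9D: 0x62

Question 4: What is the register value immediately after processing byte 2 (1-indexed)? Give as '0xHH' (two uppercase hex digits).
Answer: 0xA9

Derivation:
After byte 1 (0x9D): reg=0x29
After byte 2 (0xC8): reg=0xA9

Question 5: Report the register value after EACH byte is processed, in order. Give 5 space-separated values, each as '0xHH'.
0x29 0xA9 0x1C 0x3E 0x7E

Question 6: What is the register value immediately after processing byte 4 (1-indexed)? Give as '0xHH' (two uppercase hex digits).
Answer: 0x3E

Derivation:
After byte 1 (0x9D): reg=0x29
After byte 2 (0xC8): reg=0xA9
After byte 3 (0xAD): reg=0x1C
After byte 4 (0xCC): reg=0x3E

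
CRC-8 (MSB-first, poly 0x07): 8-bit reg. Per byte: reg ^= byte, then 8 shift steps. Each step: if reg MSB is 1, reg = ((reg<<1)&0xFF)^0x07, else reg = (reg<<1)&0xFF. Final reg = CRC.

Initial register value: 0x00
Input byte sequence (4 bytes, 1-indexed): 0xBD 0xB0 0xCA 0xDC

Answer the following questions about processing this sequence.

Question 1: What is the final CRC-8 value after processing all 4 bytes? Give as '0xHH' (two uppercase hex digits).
After byte 1 (0xBD): reg=0x3A
After byte 2 (0xB0): reg=0xBF
After byte 3 (0xCA): reg=0x4C
After byte 4 (0xDC): reg=0xF9

Answer: 0xF9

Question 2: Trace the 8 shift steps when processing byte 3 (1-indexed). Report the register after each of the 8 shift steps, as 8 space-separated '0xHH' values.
After byte 1 (0xBD): reg=0x3A
After byte 2 (0xB0): reg=0xBF
Register before byte 3: 0xBF
After XOR with byte 0xCA: 0x75

Answer: 0xEA 0xD3 0xA1 0x45 0x8A 0x13 0x26 0x4C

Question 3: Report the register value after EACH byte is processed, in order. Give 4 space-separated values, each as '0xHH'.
0x3A 0xBF 0x4C 0xF9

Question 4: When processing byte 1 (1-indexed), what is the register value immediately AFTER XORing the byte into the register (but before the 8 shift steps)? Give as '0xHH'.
Answer: 0xBD

Derivation:
Register before byte 1: 0x00
Byte 1: 0xBD
0x00 XOR 0xBD = 0xBD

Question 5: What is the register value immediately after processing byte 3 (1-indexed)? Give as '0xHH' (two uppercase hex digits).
After byte 1 (0xBD): reg=0x3A
After byte 2 (0xB0): reg=0xBF
After byte 3 (0xCA): reg=0x4C

Answer: 0x4C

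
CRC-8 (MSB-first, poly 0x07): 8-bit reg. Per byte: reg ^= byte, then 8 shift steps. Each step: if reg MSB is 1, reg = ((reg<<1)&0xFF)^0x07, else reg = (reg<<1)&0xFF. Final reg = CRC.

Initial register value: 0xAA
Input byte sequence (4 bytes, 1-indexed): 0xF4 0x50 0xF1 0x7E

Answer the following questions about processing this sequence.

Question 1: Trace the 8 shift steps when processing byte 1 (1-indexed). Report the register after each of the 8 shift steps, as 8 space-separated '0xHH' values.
Answer: 0xBC 0x7F 0xFE 0xFB 0xF1 0xE5 0xCD 0x9D

Derivation:
Register before byte 1: 0xAA
After XOR with byte 0xF4: 0x5E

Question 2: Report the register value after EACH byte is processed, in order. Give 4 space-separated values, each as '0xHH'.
0x9D 0x6D 0xDD 0x60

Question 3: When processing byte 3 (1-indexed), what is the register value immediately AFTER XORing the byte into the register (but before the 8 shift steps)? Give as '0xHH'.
Register before byte 3: 0x6D
Byte 3: 0xF1
0x6D XOR 0xF1 = 0x9C

Answer: 0x9C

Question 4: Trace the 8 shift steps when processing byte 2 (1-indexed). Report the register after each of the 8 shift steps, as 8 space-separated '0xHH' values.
After byte 1 (0xF4): reg=0x9D
Register before byte 2: 0x9D
After XOR with byte 0x50: 0xCD

Answer: 0x9D 0x3D 0x7A 0xF4 0xEF 0xD9 0xB5 0x6D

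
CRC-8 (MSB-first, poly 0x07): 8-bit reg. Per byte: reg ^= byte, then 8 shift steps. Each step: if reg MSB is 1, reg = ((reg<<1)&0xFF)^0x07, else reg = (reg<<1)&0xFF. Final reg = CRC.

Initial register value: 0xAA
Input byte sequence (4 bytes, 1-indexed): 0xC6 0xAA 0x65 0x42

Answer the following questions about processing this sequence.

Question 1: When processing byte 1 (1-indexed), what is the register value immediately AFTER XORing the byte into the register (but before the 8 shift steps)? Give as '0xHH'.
Register before byte 1: 0xAA
Byte 1: 0xC6
0xAA XOR 0xC6 = 0x6C

Answer: 0x6C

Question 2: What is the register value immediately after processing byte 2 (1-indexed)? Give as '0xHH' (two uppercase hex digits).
After byte 1 (0xC6): reg=0x03
After byte 2 (0xAA): reg=0x56

Answer: 0x56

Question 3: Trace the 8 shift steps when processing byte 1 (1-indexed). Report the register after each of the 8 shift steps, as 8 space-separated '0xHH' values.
Register before byte 1: 0xAA
After XOR with byte 0xC6: 0x6C

Answer: 0xD8 0xB7 0x69 0xD2 0xA3 0x41 0x82 0x03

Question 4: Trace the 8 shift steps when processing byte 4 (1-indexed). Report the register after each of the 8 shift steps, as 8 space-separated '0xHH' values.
After byte 1 (0xC6): reg=0x03
After byte 2 (0xAA): reg=0x56
After byte 3 (0x65): reg=0x99
Register before byte 4: 0x99
After XOR with byte 0x42: 0xDB

Answer: 0xB1 0x65 0xCA 0x93 0x21 0x42 0x84 0x0F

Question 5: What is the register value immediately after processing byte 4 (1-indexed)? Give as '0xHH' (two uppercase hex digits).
Answer: 0x0F

Derivation:
After byte 1 (0xC6): reg=0x03
After byte 2 (0xAA): reg=0x56
After byte 3 (0x65): reg=0x99
After byte 4 (0x42): reg=0x0F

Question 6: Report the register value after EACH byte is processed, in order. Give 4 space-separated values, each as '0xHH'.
0x03 0x56 0x99 0x0F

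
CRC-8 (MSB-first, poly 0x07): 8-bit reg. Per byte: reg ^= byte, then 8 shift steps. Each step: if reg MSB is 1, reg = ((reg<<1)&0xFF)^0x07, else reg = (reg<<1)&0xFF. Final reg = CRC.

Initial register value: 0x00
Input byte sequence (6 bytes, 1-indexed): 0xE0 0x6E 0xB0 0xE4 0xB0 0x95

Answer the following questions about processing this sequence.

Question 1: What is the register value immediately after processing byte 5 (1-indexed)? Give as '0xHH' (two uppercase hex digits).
After byte 1 (0xE0): reg=0xAE
After byte 2 (0x6E): reg=0x4E
After byte 3 (0xB0): reg=0xF4
After byte 4 (0xE4): reg=0x70
After byte 5 (0xB0): reg=0x4E

Answer: 0x4E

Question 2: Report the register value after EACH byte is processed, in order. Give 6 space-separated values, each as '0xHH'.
0xAE 0x4E 0xF4 0x70 0x4E 0x0F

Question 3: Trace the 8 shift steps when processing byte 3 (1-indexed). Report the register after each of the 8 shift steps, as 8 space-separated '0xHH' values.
Answer: 0xFB 0xF1 0xE5 0xCD 0x9D 0x3D 0x7A 0xF4

Derivation:
After byte 1 (0xE0): reg=0xAE
After byte 2 (0x6E): reg=0x4E
Register before byte 3: 0x4E
After XOR with byte 0xB0: 0xFE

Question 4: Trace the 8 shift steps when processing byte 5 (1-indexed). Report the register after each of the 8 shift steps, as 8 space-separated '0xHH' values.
Answer: 0x87 0x09 0x12 0x24 0x48 0x90 0x27 0x4E

Derivation:
After byte 1 (0xE0): reg=0xAE
After byte 2 (0x6E): reg=0x4E
After byte 3 (0xB0): reg=0xF4
After byte 4 (0xE4): reg=0x70
Register before byte 5: 0x70
After XOR with byte 0xB0: 0xC0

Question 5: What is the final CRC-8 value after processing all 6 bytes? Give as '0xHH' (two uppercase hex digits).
Answer: 0x0F

Derivation:
After byte 1 (0xE0): reg=0xAE
After byte 2 (0x6E): reg=0x4E
After byte 3 (0xB0): reg=0xF4
After byte 4 (0xE4): reg=0x70
After byte 5 (0xB0): reg=0x4E
After byte 6 (0x95): reg=0x0F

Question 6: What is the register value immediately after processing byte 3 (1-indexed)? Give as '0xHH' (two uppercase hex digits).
Answer: 0xF4

Derivation:
After byte 1 (0xE0): reg=0xAE
After byte 2 (0x6E): reg=0x4E
After byte 3 (0xB0): reg=0xF4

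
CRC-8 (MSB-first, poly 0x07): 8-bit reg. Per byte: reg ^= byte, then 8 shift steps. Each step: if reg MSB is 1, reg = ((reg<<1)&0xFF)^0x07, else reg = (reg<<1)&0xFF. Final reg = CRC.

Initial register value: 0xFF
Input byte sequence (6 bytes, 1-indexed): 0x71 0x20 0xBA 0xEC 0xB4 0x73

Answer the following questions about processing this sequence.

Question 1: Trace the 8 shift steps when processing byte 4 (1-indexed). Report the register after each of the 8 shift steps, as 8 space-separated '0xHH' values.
Answer: 0x94 0x2F 0x5E 0xBC 0x7F 0xFE 0xFB 0xF1

Derivation:
After byte 1 (0x71): reg=0xA3
After byte 2 (0x20): reg=0x80
After byte 3 (0xBA): reg=0xA6
Register before byte 4: 0xA6
After XOR with byte 0xEC: 0x4A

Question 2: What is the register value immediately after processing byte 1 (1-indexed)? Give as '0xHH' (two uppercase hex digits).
After byte 1 (0x71): reg=0xA3

Answer: 0xA3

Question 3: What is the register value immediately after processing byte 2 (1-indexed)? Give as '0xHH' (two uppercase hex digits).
Answer: 0x80

Derivation:
After byte 1 (0x71): reg=0xA3
After byte 2 (0x20): reg=0x80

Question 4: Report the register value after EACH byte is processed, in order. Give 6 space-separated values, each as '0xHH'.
0xA3 0x80 0xA6 0xF1 0xDC 0x44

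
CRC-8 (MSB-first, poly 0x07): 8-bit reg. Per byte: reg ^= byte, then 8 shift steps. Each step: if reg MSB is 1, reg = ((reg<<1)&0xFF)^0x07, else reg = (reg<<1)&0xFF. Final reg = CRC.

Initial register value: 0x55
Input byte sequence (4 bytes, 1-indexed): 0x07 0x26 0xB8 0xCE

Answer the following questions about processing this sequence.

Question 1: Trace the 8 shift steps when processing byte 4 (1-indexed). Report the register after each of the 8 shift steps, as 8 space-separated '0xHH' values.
Answer: 0x9D 0x3D 0x7A 0xF4 0xEF 0xD9 0xB5 0x6D

Derivation:
After byte 1 (0x07): reg=0xB9
After byte 2 (0x26): reg=0xD4
After byte 3 (0xB8): reg=0x03
Register before byte 4: 0x03
After XOR with byte 0xCE: 0xCD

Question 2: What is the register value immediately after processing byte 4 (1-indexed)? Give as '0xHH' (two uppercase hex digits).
Answer: 0x6D

Derivation:
After byte 1 (0x07): reg=0xB9
After byte 2 (0x26): reg=0xD4
After byte 3 (0xB8): reg=0x03
After byte 4 (0xCE): reg=0x6D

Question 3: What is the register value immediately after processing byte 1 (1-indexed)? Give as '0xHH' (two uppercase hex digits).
Answer: 0xB9

Derivation:
After byte 1 (0x07): reg=0xB9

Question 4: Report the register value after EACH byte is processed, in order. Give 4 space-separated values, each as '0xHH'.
0xB9 0xD4 0x03 0x6D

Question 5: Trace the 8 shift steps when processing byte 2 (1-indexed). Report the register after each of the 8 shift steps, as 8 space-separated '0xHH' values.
Answer: 0x39 0x72 0xE4 0xCF 0x99 0x35 0x6A 0xD4

Derivation:
After byte 1 (0x07): reg=0xB9
Register before byte 2: 0xB9
After XOR with byte 0x26: 0x9F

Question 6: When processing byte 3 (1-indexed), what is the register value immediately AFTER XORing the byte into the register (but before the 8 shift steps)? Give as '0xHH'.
Register before byte 3: 0xD4
Byte 3: 0xB8
0xD4 XOR 0xB8 = 0x6C

Answer: 0x6C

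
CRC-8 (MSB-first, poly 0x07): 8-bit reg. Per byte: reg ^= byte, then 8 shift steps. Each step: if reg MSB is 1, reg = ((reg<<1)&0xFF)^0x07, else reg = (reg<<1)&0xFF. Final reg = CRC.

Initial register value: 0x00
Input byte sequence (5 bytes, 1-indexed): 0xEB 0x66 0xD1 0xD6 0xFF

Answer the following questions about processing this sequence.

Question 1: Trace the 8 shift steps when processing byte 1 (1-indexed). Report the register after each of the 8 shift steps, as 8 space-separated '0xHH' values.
Answer: 0xD1 0xA5 0x4D 0x9A 0x33 0x66 0xCC 0x9F

Derivation:
Register before byte 1: 0x00
After XOR with byte 0xEB: 0xEB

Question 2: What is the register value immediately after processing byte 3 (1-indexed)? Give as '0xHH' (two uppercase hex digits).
After byte 1 (0xEB): reg=0x9F
After byte 2 (0x66): reg=0xE1
After byte 3 (0xD1): reg=0x90

Answer: 0x90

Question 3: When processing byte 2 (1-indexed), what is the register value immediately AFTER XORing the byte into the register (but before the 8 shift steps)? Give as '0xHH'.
Answer: 0xF9

Derivation:
Register before byte 2: 0x9F
Byte 2: 0x66
0x9F XOR 0x66 = 0xF9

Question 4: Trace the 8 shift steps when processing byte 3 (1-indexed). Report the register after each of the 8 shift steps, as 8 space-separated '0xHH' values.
After byte 1 (0xEB): reg=0x9F
After byte 2 (0x66): reg=0xE1
Register before byte 3: 0xE1
After XOR with byte 0xD1: 0x30

Answer: 0x60 0xC0 0x87 0x09 0x12 0x24 0x48 0x90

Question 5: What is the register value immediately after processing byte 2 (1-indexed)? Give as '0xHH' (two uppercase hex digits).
Answer: 0xE1

Derivation:
After byte 1 (0xEB): reg=0x9F
After byte 2 (0x66): reg=0xE1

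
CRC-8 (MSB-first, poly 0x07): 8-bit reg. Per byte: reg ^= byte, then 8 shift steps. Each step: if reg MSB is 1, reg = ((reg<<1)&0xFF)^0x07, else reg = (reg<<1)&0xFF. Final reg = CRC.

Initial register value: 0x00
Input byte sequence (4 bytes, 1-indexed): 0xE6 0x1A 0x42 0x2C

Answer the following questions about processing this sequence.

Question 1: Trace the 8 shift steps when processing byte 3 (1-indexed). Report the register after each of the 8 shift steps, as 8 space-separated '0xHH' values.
Answer: 0x72 0xE4 0xCF 0x99 0x35 0x6A 0xD4 0xAF

Derivation:
After byte 1 (0xE6): reg=0xBC
After byte 2 (0x1A): reg=0x7B
Register before byte 3: 0x7B
After XOR with byte 0x42: 0x39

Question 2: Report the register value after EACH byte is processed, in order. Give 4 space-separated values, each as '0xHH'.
0xBC 0x7B 0xAF 0x80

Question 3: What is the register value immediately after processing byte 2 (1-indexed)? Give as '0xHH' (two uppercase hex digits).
Answer: 0x7B

Derivation:
After byte 1 (0xE6): reg=0xBC
After byte 2 (0x1A): reg=0x7B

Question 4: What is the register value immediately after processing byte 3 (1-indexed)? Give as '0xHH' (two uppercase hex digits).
After byte 1 (0xE6): reg=0xBC
After byte 2 (0x1A): reg=0x7B
After byte 3 (0x42): reg=0xAF

Answer: 0xAF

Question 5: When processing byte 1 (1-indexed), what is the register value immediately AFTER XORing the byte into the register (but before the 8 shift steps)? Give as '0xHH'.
Register before byte 1: 0x00
Byte 1: 0xE6
0x00 XOR 0xE6 = 0xE6

Answer: 0xE6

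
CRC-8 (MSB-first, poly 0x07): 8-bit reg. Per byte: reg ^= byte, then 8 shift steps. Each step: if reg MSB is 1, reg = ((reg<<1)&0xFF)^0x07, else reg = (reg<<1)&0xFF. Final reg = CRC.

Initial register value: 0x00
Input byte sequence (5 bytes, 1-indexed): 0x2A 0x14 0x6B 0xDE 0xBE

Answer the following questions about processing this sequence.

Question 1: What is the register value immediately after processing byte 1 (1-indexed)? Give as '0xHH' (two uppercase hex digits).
After byte 1 (0x2A): reg=0xD6

Answer: 0xD6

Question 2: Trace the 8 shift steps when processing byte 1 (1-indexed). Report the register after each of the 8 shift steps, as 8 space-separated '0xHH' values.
Register before byte 1: 0x00
After XOR with byte 0x2A: 0x2A

Answer: 0x54 0xA8 0x57 0xAE 0x5B 0xB6 0x6B 0xD6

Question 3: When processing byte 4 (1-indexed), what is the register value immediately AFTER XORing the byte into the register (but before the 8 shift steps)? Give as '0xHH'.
Answer: 0x0F

Derivation:
Register before byte 4: 0xD1
Byte 4: 0xDE
0xD1 XOR 0xDE = 0x0F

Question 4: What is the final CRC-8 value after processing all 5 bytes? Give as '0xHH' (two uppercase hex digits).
After byte 1 (0x2A): reg=0xD6
After byte 2 (0x14): reg=0x40
After byte 3 (0x6B): reg=0xD1
After byte 4 (0xDE): reg=0x2D
After byte 5 (0xBE): reg=0xF0

Answer: 0xF0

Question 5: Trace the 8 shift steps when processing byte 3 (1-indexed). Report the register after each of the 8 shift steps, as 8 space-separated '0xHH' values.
After byte 1 (0x2A): reg=0xD6
After byte 2 (0x14): reg=0x40
Register before byte 3: 0x40
After XOR with byte 0x6B: 0x2B

Answer: 0x56 0xAC 0x5F 0xBE 0x7B 0xF6 0xEB 0xD1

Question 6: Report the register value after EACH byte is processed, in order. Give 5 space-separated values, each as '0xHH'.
0xD6 0x40 0xD1 0x2D 0xF0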